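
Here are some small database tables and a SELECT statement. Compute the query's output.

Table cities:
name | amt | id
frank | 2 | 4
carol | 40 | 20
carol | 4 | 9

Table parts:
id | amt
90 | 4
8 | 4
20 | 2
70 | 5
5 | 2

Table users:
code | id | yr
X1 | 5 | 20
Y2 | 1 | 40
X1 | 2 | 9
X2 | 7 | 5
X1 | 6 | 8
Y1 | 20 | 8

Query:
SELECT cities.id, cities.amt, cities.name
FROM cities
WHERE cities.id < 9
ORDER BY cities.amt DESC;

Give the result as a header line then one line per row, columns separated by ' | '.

After WHERE (1 rows):
cities.name | cities.amt | cities.id
frank | 2 | 4
After SELECT (1 rows):
cities.id | cities.amt | cities.name
4 | 2 | frank
After ORDER BY (1 rows):
cities.id | cities.amt | cities.name
4 | 2 | frank

== RESULT ==
cities.id | cities.amt | cities.name
4 | 2 | frank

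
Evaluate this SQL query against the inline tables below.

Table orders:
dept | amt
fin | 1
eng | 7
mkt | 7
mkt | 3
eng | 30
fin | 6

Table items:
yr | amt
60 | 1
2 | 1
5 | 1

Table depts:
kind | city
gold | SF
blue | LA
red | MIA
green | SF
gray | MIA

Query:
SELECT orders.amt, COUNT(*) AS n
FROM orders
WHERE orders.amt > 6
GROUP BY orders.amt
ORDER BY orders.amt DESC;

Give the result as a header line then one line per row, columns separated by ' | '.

== RESULT ==
orders.amt | n
30 | 1
7 | 2

Derivation:
After WHERE (3 rows):
orders.dept | orders.amt
eng | 7
mkt | 7
eng | 30
After GROUP BY (2 rows):
orders.amt | n
7 | 2
30 | 1
After ORDER BY (2 rows):
orders.amt | n
30 | 1
7 | 2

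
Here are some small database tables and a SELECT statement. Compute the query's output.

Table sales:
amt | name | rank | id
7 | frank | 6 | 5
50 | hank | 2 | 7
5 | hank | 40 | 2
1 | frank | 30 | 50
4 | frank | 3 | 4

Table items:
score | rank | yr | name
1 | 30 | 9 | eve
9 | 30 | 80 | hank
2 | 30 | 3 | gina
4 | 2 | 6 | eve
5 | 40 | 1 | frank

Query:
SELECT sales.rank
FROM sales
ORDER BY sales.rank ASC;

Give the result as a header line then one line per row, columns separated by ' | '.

== RESULT ==
sales.rank
2
3
6
30
40

Derivation:
After SELECT (5 rows):
sales.rank
6
2
40
30
3
After ORDER BY (5 rows):
sales.rank
2
3
6
30
40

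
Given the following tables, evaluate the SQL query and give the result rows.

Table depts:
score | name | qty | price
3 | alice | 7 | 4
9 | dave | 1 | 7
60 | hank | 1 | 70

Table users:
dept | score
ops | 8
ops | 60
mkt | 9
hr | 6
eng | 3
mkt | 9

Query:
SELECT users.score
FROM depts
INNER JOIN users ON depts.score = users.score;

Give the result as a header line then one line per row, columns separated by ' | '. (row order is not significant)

After JOIN users (4 rows):
depts.score | depts.name | depts.qty | depts.price | users.dept | users.score
3 | alice | 7 | 4 | eng | 3
9 | dave | 1 | 7 | mkt | 9
9 | dave | 1 | 7 | mkt | 9
60 | hank | 1 | 70 | ops | 60
After SELECT (4 rows):
users.score
3
9
9
60

== RESULT ==
users.score
3
9
9
60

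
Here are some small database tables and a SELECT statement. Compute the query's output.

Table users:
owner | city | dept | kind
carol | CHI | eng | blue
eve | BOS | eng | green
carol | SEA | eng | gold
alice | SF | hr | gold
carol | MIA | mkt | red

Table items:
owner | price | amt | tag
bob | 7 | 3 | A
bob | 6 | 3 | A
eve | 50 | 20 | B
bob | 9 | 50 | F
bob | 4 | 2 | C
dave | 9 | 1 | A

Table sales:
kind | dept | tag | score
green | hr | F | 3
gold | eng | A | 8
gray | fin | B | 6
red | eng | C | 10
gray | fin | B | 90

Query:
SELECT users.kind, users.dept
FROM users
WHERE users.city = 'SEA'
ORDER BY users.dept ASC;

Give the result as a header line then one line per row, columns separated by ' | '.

== RESULT ==
users.kind | users.dept
gold | eng

Derivation:
After WHERE (1 rows):
users.owner | users.city | users.dept | users.kind
carol | SEA | eng | gold
After SELECT (1 rows):
users.kind | users.dept
gold | eng
After ORDER BY (1 rows):
users.kind | users.dept
gold | eng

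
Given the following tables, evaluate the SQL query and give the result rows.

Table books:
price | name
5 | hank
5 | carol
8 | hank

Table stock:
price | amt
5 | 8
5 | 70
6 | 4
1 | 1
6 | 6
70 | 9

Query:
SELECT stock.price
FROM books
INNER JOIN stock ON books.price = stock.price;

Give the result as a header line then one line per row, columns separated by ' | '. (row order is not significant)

After JOIN stock (4 rows):
books.price | books.name | stock.price | stock.amt
5 | hank | 5 | 8
5 | hank | 5 | 70
5 | carol | 5 | 8
5 | carol | 5 | 70
After SELECT (4 rows):
stock.price
5
5
5
5

== RESULT ==
stock.price
5
5
5
5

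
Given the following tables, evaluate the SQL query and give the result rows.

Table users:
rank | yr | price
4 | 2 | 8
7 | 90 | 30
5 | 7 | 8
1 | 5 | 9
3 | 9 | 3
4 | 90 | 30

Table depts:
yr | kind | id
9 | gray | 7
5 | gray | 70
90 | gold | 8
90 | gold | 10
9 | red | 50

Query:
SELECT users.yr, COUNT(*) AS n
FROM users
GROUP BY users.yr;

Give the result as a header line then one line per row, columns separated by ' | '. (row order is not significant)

== RESULT ==
users.yr | n
2 | 1
90 | 2
7 | 1
5 | 1
9 | 1

Derivation:
After GROUP BY (5 rows):
users.yr | n
2 | 1
90 | 2
7 | 1
5 | 1
9 | 1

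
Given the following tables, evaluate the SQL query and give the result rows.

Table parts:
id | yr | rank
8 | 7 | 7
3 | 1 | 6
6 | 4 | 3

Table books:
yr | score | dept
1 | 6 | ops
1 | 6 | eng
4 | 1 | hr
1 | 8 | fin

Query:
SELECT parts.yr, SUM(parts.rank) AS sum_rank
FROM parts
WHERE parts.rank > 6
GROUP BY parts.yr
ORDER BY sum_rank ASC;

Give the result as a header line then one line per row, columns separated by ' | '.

== RESULT ==
parts.yr | sum_rank
7 | 7

Derivation:
After WHERE (1 rows):
parts.id | parts.yr | parts.rank
8 | 7 | 7
After GROUP BY (1 rows):
parts.yr | sum_rank
7 | 7
After ORDER BY (1 rows):
parts.yr | sum_rank
7 | 7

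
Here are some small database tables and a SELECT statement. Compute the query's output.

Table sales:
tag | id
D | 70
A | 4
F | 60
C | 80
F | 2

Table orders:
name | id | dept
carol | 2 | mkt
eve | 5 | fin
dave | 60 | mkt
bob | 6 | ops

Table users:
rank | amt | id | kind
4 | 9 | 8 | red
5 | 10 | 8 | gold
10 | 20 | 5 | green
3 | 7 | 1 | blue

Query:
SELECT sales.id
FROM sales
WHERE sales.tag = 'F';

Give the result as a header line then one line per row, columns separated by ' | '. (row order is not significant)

== RESULT ==
sales.id
60
2

Derivation:
After WHERE (2 rows):
sales.tag | sales.id
F | 60
F | 2
After SELECT (2 rows):
sales.id
60
2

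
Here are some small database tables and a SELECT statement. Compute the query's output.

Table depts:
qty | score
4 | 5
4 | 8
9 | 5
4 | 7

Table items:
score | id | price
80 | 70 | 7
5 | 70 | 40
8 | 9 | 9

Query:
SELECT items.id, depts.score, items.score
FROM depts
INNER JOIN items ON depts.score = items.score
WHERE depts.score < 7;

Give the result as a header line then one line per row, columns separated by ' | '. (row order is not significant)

After JOIN items (3 rows):
depts.qty | depts.score | items.score | items.id | items.price
4 | 5 | 5 | 70 | 40
4 | 8 | 8 | 9 | 9
9 | 5 | 5 | 70 | 40
After WHERE (2 rows):
depts.qty | depts.score | items.score | items.id | items.price
4 | 5 | 5 | 70 | 40
9 | 5 | 5 | 70 | 40
After SELECT (2 rows):
items.id | depts.score | items.score
70 | 5 | 5
70 | 5 | 5

== RESULT ==
items.id | depts.score | items.score
70 | 5 | 5
70 | 5 | 5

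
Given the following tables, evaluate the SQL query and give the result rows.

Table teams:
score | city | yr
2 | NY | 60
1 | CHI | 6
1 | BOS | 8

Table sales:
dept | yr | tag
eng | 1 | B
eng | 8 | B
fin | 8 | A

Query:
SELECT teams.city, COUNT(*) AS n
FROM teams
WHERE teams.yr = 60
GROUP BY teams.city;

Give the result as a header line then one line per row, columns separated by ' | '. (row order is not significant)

After WHERE (1 rows):
teams.score | teams.city | teams.yr
2 | NY | 60
After GROUP BY (1 rows):
teams.city | n
NY | 1

== RESULT ==
teams.city | n
NY | 1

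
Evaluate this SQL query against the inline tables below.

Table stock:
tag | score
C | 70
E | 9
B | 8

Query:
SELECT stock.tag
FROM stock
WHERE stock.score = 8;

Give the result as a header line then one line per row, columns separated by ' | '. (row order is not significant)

After WHERE (1 rows):
stock.tag | stock.score
B | 8
After SELECT (1 rows):
stock.tag
B

== RESULT ==
stock.tag
B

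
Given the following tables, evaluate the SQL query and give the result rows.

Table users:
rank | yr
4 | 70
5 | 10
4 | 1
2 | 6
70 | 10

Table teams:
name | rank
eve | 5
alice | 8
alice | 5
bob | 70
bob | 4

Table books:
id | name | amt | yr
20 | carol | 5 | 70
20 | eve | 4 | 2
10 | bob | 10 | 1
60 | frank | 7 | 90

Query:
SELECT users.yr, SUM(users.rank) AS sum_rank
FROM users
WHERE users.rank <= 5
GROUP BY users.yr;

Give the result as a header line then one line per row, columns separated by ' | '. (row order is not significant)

After WHERE (4 rows):
users.rank | users.yr
4 | 70
5 | 10
4 | 1
2 | 6
After GROUP BY (4 rows):
users.yr | sum_rank
70 | 4
10 | 5
1 | 4
6 | 2

== RESULT ==
users.yr | sum_rank
70 | 4
10 | 5
1 | 4
6 | 2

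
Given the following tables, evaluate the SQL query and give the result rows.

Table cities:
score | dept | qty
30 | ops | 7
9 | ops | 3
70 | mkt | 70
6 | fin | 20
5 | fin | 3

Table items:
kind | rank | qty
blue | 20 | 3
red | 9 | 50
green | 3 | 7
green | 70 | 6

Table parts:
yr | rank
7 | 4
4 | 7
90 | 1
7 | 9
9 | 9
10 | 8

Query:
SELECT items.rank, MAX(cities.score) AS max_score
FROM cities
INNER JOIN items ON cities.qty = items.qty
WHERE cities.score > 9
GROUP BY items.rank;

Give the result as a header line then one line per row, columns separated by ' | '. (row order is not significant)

After JOIN items (3 rows):
cities.score | cities.dept | cities.qty | items.kind | items.rank | items.qty
30 | ops | 7 | green | 3 | 7
9 | ops | 3 | blue | 20 | 3
5 | fin | 3 | blue | 20 | 3
After WHERE (1 rows):
cities.score | cities.dept | cities.qty | items.kind | items.rank | items.qty
30 | ops | 7 | green | 3 | 7
After GROUP BY (1 rows):
items.rank | max_score
3 | 30

== RESULT ==
items.rank | max_score
3 | 30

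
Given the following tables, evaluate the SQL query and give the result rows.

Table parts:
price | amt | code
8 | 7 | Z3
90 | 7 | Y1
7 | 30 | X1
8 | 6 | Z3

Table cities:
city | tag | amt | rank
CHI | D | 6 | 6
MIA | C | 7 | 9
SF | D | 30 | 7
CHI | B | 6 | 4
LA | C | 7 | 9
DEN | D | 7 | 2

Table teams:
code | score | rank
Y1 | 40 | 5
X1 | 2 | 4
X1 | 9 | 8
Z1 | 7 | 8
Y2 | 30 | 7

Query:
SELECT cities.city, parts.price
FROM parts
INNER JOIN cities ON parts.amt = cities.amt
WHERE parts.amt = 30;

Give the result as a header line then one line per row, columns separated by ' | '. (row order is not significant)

== RESULT ==
cities.city | parts.price
SF | 7

Derivation:
After JOIN cities (9 rows):
parts.price | parts.amt | parts.code | cities.city | cities.tag | cities.amt | cities.rank
8 | 7 | Z3 | MIA | C | 7 | 9
8 | 7 | Z3 | LA | C | 7 | 9
8 | 7 | Z3 | DEN | D | 7 | 2
90 | 7 | Y1 | MIA | C | 7 | 9
90 | 7 | Y1 | LA | C | 7 | 9
90 | 7 | Y1 | DEN | D | 7 | 2
7 | 30 | X1 | SF | D | 30 | 7
8 | 6 | Z3 | CHI | D | 6 | 6
8 | 6 | Z3 | CHI | B | 6 | 4
After WHERE (1 rows):
parts.price | parts.amt | parts.code | cities.city | cities.tag | cities.amt | cities.rank
7 | 30 | X1 | SF | D | 30 | 7
After SELECT (1 rows):
cities.city | parts.price
SF | 7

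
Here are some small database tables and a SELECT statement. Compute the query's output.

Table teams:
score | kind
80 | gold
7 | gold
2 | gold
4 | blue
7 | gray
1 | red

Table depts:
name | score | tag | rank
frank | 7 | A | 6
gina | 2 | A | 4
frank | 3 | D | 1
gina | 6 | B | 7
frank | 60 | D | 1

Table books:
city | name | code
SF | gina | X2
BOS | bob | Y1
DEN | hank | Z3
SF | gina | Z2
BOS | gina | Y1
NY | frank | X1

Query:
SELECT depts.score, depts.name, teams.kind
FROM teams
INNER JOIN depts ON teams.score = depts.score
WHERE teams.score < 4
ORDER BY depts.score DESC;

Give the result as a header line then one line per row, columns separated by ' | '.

After JOIN depts (3 rows):
teams.score | teams.kind | depts.name | depts.score | depts.tag | depts.rank
7 | gold | frank | 7 | A | 6
2 | gold | gina | 2 | A | 4
7 | gray | frank | 7 | A | 6
After WHERE (1 rows):
teams.score | teams.kind | depts.name | depts.score | depts.tag | depts.rank
2 | gold | gina | 2 | A | 4
After SELECT (1 rows):
depts.score | depts.name | teams.kind
2 | gina | gold
After ORDER BY (1 rows):
depts.score | depts.name | teams.kind
2 | gina | gold

== RESULT ==
depts.score | depts.name | teams.kind
2 | gina | gold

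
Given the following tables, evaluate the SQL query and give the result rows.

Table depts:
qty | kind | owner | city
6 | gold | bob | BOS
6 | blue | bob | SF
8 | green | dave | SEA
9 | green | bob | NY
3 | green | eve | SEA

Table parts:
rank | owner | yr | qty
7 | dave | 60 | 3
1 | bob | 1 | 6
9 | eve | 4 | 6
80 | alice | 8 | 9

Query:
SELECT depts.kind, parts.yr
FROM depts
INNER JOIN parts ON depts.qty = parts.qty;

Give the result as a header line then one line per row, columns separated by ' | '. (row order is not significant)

== RESULT ==
depts.kind | parts.yr
gold | 1
gold | 4
blue | 1
blue | 4
green | 8
green | 60

Derivation:
After JOIN parts (6 rows):
depts.qty | depts.kind | depts.owner | depts.city | parts.rank | parts.owner | parts.yr | parts.qty
6 | gold | bob | BOS | 1 | bob | 1 | 6
6 | gold | bob | BOS | 9 | eve | 4 | 6
6 | blue | bob | SF | 1 | bob | 1 | 6
6 | blue | bob | SF | 9 | eve | 4 | 6
9 | green | bob | NY | 80 | alice | 8 | 9
3 | green | eve | SEA | 7 | dave | 60 | 3
After SELECT (6 rows):
depts.kind | parts.yr
gold | 1
gold | 4
blue | 1
blue | 4
green | 8
green | 60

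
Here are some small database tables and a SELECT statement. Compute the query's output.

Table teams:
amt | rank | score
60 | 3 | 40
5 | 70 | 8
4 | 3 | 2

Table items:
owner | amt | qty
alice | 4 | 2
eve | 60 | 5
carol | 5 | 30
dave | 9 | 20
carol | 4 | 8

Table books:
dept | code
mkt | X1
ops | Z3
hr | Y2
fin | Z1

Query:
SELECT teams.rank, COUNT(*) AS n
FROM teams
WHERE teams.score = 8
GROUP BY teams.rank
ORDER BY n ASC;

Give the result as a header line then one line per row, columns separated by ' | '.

== RESULT ==
teams.rank | n
70 | 1

Derivation:
After WHERE (1 rows):
teams.amt | teams.rank | teams.score
5 | 70 | 8
After GROUP BY (1 rows):
teams.rank | n
70 | 1
After ORDER BY (1 rows):
teams.rank | n
70 | 1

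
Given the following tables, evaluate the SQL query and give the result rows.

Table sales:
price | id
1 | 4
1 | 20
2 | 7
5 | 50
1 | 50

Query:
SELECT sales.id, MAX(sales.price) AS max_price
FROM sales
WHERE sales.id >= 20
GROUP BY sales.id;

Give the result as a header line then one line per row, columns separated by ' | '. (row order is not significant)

== RESULT ==
sales.id | max_price
20 | 1
50 | 5

Derivation:
After WHERE (3 rows):
sales.price | sales.id
1 | 20
5 | 50
1 | 50
After GROUP BY (2 rows):
sales.id | max_price
20 | 1
50 | 5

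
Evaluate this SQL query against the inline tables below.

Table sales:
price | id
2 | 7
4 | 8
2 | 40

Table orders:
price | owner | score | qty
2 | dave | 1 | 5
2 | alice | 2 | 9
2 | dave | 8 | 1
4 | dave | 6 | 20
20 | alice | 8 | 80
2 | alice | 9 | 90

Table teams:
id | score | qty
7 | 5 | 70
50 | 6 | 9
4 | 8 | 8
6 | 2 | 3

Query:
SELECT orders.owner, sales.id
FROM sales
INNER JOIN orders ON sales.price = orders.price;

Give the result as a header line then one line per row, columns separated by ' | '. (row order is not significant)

After JOIN orders (9 rows):
sales.price | sales.id | orders.price | orders.owner | orders.score | orders.qty
2 | 7 | 2 | dave | 1 | 5
2 | 7 | 2 | alice | 2 | 9
2 | 7 | 2 | dave | 8 | 1
2 | 7 | 2 | alice | 9 | 90
4 | 8 | 4 | dave | 6 | 20
2 | 40 | 2 | dave | 1 | 5
2 | 40 | 2 | alice | 2 | 9
2 | 40 | 2 | dave | 8 | 1
2 | 40 | 2 | alice | 9 | 90
After SELECT (9 rows):
orders.owner | sales.id
dave | 7
alice | 7
dave | 7
alice | 7
dave | 8
dave | 40
alice | 40
dave | 40
alice | 40

== RESULT ==
orders.owner | sales.id
dave | 7
alice | 7
dave | 7
alice | 7
dave | 8
dave | 40
alice | 40
dave | 40
alice | 40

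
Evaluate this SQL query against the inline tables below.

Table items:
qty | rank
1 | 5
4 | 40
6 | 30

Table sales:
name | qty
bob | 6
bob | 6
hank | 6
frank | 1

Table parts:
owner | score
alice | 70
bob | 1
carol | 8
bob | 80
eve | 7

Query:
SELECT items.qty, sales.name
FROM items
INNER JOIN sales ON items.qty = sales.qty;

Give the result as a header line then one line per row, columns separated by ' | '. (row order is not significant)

After JOIN sales (4 rows):
items.qty | items.rank | sales.name | sales.qty
1 | 5 | frank | 1
6 | 30 | bob | 6
6 | 30 | bob | 6
6 | 30 | hank | 6
After SELECT (4 rows):
items.qty | sales.name
1 | frank
6 | bob
6 | bob
6 | hank

== RESULT ==
items.qty | sales.name
1 | frank
6 | bob
6 | bob
6 | hank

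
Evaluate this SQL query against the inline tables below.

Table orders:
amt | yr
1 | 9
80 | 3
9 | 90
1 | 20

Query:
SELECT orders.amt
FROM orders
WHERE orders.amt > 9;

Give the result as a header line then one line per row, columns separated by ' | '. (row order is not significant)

After WHERE (1 rows):
orders.amt | orders.yr
80 | 3
After SELECT (1 rows):
orders.amt
80

== RESULT ==
orders.amt
80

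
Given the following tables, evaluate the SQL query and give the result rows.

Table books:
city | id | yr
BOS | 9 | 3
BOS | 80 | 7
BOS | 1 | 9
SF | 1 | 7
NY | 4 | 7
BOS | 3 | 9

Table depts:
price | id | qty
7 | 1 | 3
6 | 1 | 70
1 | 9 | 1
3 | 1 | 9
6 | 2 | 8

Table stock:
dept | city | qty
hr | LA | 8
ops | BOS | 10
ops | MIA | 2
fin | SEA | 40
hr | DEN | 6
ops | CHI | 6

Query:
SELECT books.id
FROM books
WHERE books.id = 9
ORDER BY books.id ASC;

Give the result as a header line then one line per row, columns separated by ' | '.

== RESULT ==
books.id
9

Derivation:
After WHERE (1 rows):
books.city | books.id | books.yr
BOS | 9 | 3
After SELECT (1 rows):
books.id
9
After ORDER BY (1 rows):
books.id
9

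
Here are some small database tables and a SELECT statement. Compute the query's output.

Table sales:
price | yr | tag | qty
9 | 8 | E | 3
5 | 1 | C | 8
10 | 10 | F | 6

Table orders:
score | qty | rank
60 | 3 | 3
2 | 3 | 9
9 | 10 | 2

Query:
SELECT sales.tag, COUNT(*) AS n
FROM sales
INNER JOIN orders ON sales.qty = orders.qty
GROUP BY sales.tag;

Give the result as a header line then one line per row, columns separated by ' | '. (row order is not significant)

After JOIN orders (2 rows):
sales.price | sales.yr | sales.tag | sales.qty | orders.score | orders.qty | orders.rank
9 | 8 | E | 3 | 60 | 3 | 3
9 | 8 | E | 3 | 2 | 3 | 9
After GROUP BY (1 rows):
sales.tag | n
E | 2

== RESULT ==
sales.tag | n
E | 2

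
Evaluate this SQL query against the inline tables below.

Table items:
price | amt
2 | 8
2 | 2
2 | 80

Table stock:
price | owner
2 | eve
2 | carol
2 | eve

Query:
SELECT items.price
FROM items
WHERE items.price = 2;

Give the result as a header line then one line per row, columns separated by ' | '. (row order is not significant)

== RESULT ==
items.price
2
2
2

Derivation:
After WHERE (3 rows):
items.price | items.amt
2 | 8
2 | 2
2 | 80
After SELECT (3 rows):
items.price
2
2
2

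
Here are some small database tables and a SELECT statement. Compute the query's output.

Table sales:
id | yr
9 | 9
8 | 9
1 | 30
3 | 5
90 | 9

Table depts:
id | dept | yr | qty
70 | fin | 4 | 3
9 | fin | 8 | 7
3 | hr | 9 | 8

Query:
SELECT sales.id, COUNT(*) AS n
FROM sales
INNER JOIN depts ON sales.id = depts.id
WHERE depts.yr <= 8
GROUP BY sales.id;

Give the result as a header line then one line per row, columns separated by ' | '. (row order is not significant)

== RESULT ==
sales.id | n
9 | 1

Derivation:
After JOIN depts (2 rows):
sales.id | sales.yr | depts.id | depts.dept | depts.yr | depts.qty
9 | 9 | 9 | fin | 8 | 7
3 | 5 | 3 | hr | 9 | 8
After WHERE (1 rows):
sales.id | sales.yr | depts.id | depts.dept | depts.yr | depts.qty
9 | 9 | 9 | fin | 8 | 7
After GROUP BY (1 rows):
sales.id | n
9 | 1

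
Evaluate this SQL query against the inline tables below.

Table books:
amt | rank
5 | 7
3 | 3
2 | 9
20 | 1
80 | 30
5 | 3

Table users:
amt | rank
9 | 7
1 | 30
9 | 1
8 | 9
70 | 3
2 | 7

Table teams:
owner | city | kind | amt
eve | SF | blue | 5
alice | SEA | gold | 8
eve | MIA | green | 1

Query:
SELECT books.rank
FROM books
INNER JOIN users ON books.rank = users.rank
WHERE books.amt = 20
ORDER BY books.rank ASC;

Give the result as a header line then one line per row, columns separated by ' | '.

== RESULT ==
books.rank
1

Derivation:
After JOIN users (7 rows):
books.amt | books.rank | users.amt | users.rank
5 | 7 | 9 | 7
5 | 7 | 2 | 7
3 | 3 | 70 | 3
2 | 9 | 8 | 9
20 | 1 | 9 | 1
80 | 30 | 1 | 30
5 | 3 | 70 | 3
After WHERE (1 rows):
books.amt | books.rank | users.amt | users.rank
20 | 1 | 9 | 1
After SELECT (1 rows):
books.rank
1
After ORDER BY (1 rows):
books.rank
1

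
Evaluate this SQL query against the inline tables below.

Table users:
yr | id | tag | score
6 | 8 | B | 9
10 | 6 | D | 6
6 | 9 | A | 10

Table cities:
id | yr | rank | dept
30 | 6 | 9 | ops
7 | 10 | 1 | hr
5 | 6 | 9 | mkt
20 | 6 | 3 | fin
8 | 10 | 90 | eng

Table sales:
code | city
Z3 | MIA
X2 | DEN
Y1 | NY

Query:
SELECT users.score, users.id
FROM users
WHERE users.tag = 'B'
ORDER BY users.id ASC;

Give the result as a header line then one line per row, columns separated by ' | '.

== RESULT ==
users.score | users.id
9 | 8

Derivation:
After WHERE (1 rows):
users.yr | users.id | users.tag | users.score
6 | 8 | B | 9
After SELECT (1 rows):
users.score | users.id
9 | 8
After ORDER BY (1 rows):
users.score | users.id
9 | 8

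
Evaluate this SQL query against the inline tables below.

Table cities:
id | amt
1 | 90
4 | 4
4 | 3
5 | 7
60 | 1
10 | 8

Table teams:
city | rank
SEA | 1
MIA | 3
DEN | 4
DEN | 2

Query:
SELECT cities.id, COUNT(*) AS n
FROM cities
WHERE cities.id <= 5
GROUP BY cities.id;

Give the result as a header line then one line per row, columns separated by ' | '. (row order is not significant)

== RESULT ==
cities.id | n
1 | 1
4 | 2
5 | 1

Derivation:
After WHERE (4 rows):
cities.id | cities.amt
1 | 90
4 | 4
4 | 3
5 | 7
After GROUP BY (3 rows):
cities.id | n
1 | 1
4 | 2
5 | 1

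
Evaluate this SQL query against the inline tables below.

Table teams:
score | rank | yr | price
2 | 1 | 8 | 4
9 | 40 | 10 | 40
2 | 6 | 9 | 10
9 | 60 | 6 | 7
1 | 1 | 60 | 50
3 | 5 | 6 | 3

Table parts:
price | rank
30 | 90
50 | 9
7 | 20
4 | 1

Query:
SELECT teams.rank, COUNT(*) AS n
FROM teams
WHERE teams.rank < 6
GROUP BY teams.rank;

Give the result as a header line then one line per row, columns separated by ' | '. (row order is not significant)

After WHERE (3 rows):
teams.score | teams.rank | teams.yr | teams.price
2 | 1 | 8 | 4
1 | 1 | 60 | 50
3 | 5 | 6 | 3
After GROUP BY (2 rows):
teams.rank | n
1 | 2
5 | 1

== RESULT ==
teams.rank | n
1 | 2
5 | 1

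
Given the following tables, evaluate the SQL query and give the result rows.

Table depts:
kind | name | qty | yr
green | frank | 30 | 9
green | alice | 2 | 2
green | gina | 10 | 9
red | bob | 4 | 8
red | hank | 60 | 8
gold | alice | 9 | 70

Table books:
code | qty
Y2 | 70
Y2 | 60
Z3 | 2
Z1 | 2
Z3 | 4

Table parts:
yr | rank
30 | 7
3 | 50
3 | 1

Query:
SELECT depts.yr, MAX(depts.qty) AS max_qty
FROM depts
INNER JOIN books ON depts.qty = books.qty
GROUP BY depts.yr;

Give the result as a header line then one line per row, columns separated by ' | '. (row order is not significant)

After JOIN books (4 rows):
depts.kind | depts.name | depts.qty | depts.yr | books.code | books.qty
green | alice | 2 | 2 | Z3 | 2
green | alice | 2 | 2 | Z1 | 2
red | bob | 4 | 8 | Z3 | 4
red | hank | 60 | 8 | Y2 | 60
After GROUP BY (2 rows):
depts.yr | max_qty
2 | 2
8 | 60

== RESULT ==
depts.yr | max_qty
2 | 2
8 | 60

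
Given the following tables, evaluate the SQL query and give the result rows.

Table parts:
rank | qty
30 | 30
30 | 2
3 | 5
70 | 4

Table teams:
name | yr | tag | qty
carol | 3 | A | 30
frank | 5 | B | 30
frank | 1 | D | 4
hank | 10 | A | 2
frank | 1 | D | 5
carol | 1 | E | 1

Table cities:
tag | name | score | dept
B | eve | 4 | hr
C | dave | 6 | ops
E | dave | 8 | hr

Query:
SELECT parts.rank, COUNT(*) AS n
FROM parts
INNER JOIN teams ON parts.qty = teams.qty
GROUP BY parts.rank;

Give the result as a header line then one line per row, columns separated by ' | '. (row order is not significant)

== RESULT ==
parts.rank | n
30 | 3
3 | 1
70 | 1

Derivation:
After JOIN teams (5 rows):
parts.rank | parts.qty | teams.name | teams.yr | teams.tag | teams.qty
30 | 30 | carol | 3 | A | 30
30 | 30 | frank | 5 | B | 30
30 | 2 | hank | 10 | A | 2
3 | 5 | frank | 1 | D | 5
70 | 4 | frank | 1 | D | 4
After GROUP BY (3 rows):
parts.rank | n
30 | 3
3 | 1
70 | 1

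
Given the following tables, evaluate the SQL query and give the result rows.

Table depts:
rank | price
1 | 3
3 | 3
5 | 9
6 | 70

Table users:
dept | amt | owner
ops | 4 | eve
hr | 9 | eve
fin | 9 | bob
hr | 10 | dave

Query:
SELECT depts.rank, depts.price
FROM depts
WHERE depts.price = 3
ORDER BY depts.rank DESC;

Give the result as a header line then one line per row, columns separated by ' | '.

== RESULT ==
depts.rank | depts.price
3 | 3
1 | 3

Derivation:
After WHERE (2 rows):
depts.rank | depts.price
1 | 3
3 | 3
After SELECT (2 rows):
depts.rank | depts.price
1 | 3
3 | 3
After ORDER BY (2 rows):
depts.rank | depts.price
3 | 3
1 | 3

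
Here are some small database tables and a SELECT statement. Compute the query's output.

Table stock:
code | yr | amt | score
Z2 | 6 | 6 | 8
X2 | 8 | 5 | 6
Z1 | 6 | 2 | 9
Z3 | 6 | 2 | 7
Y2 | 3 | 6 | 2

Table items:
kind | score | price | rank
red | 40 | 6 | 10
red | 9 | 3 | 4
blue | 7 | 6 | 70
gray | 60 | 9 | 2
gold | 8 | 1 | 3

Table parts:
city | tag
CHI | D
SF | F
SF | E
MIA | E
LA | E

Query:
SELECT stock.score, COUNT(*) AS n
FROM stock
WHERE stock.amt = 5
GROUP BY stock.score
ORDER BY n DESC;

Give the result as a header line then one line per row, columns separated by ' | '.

== RESULT ==
stock.score | n
6 | 1

Derivation:
After WHERE (1 rows):
stock.code | stock.yr | stock.amt | stock.score
X2 | 8 | 5 | 6
After GROUP BY (1 rows):
stock.score | n
6 | 1
After ORDER BY (1 rows):
stock.score | n
6 | 1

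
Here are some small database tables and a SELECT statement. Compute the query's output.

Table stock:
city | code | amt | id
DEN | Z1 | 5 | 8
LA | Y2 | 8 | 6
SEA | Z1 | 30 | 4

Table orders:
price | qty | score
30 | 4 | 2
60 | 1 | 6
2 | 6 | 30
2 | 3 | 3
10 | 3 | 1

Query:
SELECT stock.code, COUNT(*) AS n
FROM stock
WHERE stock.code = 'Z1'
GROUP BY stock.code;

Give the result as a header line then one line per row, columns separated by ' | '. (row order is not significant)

After WHERE (2 rows):
stock.city | stock.code | stock.amt | stock.id
DEN | Z1 | 5 | 8
SEA | Z1 | 30 | 4
After GROUP BY (1 rows):
stock.code | n
Z1 | 2

== RESULT ==
stock.code | n
Z1 | 2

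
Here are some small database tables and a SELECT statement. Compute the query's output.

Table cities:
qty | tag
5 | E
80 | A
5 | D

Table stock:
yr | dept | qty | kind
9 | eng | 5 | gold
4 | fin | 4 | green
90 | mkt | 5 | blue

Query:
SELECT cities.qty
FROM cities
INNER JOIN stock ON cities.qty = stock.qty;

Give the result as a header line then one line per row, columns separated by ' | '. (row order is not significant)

After JOIN stock (4 rows):
cities.qty | cities.tag | stock.yr | stock.dept | stock.qty | stock.kind
5 | E | 9 | eng | 5 | gold
5 | E | 90 | mkt | 5 | blue
5 | D | 9 | eng | 5 | gold
5 | D | 90 | mkt | 5 | blue
After SELECT (4 rows):
cities.qty
5
5
5
5

== RESULT ==
cities.qty
5
5
5
5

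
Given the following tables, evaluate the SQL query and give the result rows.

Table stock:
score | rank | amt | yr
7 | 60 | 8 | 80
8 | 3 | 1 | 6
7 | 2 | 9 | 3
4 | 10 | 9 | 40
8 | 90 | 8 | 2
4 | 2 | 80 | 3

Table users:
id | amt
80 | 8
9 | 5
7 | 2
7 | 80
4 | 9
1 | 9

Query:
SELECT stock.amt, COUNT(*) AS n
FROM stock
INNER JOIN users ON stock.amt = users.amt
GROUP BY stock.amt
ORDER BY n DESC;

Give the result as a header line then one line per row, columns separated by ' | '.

== RESULT ==
stock.amt | n
9 | 4
8 | 2
80 | 1

Derivation:
After JOIN users (7 rows):
stock.score | stock.rank | stock.amt | stock.yr | users.id | users.amt
7 | 60 | 8 | 80 | 80 | 8
7 | 2 | 9 | 3 | 4 | 9
7 | 2 | 9 | 3 | 1 | 9
4 | 10 | 9 | 40 | 4 | 9
4 | 10 | 9 | 40 | 1 | 9
8 | 90 | 8 | 2 | 80 | 8
4 | 2 | 80 | 3 | 7 | 80
After GROUP BY (3 rows):
stock.amt | n
8 | 2
9 | 4
80 | 1
After ORDER BY (3 rows):
stock.amt | n
9 | 4
8 | 2
80 | 1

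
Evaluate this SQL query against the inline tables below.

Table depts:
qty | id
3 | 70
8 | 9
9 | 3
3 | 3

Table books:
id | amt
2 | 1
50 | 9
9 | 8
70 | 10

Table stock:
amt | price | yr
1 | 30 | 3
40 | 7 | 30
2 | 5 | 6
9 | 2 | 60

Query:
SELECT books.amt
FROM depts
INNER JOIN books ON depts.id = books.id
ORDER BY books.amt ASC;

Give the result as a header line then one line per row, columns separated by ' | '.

== RESULT ==
books.amt
8
10

Derivation:
After JOIN books (2 rows):
depts.qty | depts.id | books.id | books.amt
3 | 70 | 70 | 10
8 | 9 | 9 | 8
After SELECT (2 rows):
books.amt
10
8
After ORDER BY (2 rows):
books.amt
8
10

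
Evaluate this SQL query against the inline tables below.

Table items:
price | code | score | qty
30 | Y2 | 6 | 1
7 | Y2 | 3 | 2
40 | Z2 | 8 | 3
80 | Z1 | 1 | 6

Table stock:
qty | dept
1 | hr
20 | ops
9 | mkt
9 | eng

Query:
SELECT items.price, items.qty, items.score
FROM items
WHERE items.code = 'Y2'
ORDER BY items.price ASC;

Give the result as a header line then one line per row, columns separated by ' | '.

== RESULT ==
items.price | items.qty | items.score
7 | 2 | 3
30 | 1 | 6

Derivation:
After WHERE (2 rows):
items.price | items.code | items.score | items.qty
30 | Y2 | 6 | 1
7 | Y2 | 3 | 2
After SELECT (2 rows):
items.price | items.qty | items.score
30 | 1 | 6
7 | 2 | 3
After ORDER BY (2 rows):
items.price | items.qty | items.score
7 | 2 | 3
30 | 1 | 6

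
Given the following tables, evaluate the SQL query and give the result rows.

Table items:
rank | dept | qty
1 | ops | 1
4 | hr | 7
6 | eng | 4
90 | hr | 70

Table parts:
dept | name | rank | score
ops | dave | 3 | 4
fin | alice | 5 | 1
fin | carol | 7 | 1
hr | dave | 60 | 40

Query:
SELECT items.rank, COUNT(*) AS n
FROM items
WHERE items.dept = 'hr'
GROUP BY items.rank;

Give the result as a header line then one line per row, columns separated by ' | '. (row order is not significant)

== RESULT ==
items.rank | n
4 | 1
90 | 1

Derivation:
After WHERE (2 rows):
items.rank | items.dept | items.qty
4 | hr | 7
90 | hr | 70
After GROUP BY (2 rows):
items.rank | n
4 | 1
90 | 1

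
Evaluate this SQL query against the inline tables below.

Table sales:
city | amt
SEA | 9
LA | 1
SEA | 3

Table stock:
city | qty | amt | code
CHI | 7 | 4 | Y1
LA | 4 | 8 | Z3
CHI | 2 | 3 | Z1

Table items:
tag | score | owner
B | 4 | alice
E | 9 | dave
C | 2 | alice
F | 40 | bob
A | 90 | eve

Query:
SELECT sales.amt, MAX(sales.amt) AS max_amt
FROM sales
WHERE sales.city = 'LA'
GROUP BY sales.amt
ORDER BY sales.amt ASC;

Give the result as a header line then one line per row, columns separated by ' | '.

== RESULT ==
sales.amt | max_amt
1 | 1

Derivation:
After WHERE (1 rows):
sales.city | sales.amt
LA | 1
After GROUP BY (1 rows):
sales.amt | max_amt
1 | 1
After ORDER BY (1 rows):
sales.amt | max_amt
1 | 1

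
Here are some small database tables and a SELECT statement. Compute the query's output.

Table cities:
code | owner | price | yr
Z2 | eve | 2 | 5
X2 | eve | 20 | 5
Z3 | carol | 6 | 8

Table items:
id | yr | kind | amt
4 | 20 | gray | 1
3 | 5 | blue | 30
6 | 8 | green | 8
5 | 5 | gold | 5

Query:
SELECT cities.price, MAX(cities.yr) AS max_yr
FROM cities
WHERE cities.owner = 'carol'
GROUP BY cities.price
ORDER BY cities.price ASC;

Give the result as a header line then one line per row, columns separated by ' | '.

After WHERE (1 rows):
cities.code | cities.owner | cities.price | cities.yr
Z3 | carol | 6 | 8
After GROUP BY (1 rows):
cities.price | max_yr
6 | 8
After ORDER BY (1 rows):
cities.price | max_yr
6 | 8

== RESULT ==
cities.price | max_yr
6 | 8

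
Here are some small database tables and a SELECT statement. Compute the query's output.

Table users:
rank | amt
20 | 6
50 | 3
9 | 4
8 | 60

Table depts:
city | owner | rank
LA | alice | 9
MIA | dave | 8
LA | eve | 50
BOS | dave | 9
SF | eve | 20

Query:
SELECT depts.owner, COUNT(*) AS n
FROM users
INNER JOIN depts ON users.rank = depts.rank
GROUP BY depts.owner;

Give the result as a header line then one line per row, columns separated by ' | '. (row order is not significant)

After JOIN depts (5 rows):
users.rank | users.amt | depts.city | depts.owner | depts.rank
20 | 6 | SF | eve | 20
50 | 3 | LA | eve | 50
9 | 4 | LA | alice | 9
9 | 4 | BOS | dave | 9
8 | 60 | MIA | dave | 8
After GROUP BY (3 rows):
depts.owner | n
eve | 2
alice | 1
dave | 2

== RESULT ==
depts.owner | n
eve | 2
alice | 1
dave | 2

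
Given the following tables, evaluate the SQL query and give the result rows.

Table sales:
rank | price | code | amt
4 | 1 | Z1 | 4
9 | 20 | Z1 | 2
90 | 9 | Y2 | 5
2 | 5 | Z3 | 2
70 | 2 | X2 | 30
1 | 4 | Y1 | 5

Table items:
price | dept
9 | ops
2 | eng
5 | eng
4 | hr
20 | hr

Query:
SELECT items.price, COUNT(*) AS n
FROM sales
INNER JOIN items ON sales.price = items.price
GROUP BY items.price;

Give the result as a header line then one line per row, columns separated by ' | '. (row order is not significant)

== RESULT ==
items.price | n
20 | 1
9 | 1
5 | 1
2 | 1
4 | 1

Derivation:
After JOIN items (5 rows):
sales.rank | sales.price | sales.code | sales.amt | items.price | items.dept
9 | 20 | Z1 | 2 | 20 | hr
90 | 9 | Y2 | 5 | 9 | ops
2 | 5 | Z3 | 2 | 5 | eng
70 | 2 | X2 | 30 | 2 | eng
1 | 4 | Y1 | 5 | 4 | hr
After GROUP BY (5 rows):
items.price | n
20 | 1
9 | 1
5 | 1
2 | 1
4 | 1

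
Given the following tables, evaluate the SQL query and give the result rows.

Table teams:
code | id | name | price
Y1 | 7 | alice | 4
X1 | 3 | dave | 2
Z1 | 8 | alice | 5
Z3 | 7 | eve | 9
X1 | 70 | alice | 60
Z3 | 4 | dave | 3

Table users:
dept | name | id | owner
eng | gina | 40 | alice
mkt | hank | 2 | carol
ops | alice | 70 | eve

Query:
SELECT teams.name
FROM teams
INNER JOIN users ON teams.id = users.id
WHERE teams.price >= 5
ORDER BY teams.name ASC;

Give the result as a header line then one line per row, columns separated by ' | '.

== RESULT ==
teams.name
alice

Derivation:
After JOIN users (1 rows):
teams.code | teams.id | teams.name | teams.price | users.dept | users.name | users.id | users.owner
X1 | 70 | alice | 60 | ops | alice | 70 | eve
After WHERE (1 rows):
teams.code | teams.id | teams.name | teams.price | users.dept | users.name | users.id | users.owner
X1 | 70 | alice | 60 | ops | alice | 70 | eve
After SELECT (1 rows):
teams.name
alice
After ORDER BY (1 rows):
teams.name
alice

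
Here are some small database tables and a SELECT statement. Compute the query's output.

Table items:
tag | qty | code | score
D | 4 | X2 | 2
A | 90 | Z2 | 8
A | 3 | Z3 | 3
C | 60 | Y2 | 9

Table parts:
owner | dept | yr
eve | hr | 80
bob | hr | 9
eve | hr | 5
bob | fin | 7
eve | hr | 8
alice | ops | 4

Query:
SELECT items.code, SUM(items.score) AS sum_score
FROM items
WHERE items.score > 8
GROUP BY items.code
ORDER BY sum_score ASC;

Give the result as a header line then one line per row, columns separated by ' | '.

After WHERE (1 rows):
items.tag | items.qty | items.code | items.score
C | 60 | Y2 | 9
After GROUP BY (1 rows):
items.code | sum_score
Y2 | 9
After ORDER BY (1 rows):
items.code | sum_score
Y2 | 9

== RESULT ==
items.code | sum_score
Y2 | 9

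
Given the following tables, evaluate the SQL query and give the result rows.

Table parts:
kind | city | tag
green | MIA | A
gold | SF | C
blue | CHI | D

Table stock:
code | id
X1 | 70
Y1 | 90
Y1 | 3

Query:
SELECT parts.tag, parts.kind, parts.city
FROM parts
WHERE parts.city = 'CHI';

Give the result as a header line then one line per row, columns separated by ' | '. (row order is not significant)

After WHERE (1 rows):
parts.kind | parts.city | parts.tag
blue | CHI | D
After SELECT (1 rows):
parts.tag | parts.kind | parts.city
D | blue | CHI

== RESULT ==
parts.tag | parts.kind | parts.city
D | blue | CHI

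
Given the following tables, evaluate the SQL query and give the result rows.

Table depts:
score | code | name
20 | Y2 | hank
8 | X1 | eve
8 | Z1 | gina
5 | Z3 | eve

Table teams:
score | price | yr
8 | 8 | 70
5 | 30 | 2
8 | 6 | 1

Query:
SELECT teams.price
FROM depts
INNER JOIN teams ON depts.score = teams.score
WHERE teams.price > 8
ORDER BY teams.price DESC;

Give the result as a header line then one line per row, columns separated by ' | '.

After JOIN teams (5 rows):
depts.score | depts.code | depts.name | teams.score | teams.price | teams.yr
8 | X1 | eve | 8 | 8 | 70
8 | X1 | eve | 8 | 6 | 1
8 | Z1 | gina | 8 | 8 | 70
8 | Z1 | gina | 8 | 6 | 1
5 | Z3 | eve | 5 | 30 | 2
After WHERE (1 rows):
depts.score | depts.code | depts.name | teams.score | teams.price | teams.yr
5 | Z3 | eve | 5 | 30 | 2
After SELECT (1 rows):
teams.price
30
After ORDER BY (1 rows):
teams.price
30

== RESULT ==
teams.price
30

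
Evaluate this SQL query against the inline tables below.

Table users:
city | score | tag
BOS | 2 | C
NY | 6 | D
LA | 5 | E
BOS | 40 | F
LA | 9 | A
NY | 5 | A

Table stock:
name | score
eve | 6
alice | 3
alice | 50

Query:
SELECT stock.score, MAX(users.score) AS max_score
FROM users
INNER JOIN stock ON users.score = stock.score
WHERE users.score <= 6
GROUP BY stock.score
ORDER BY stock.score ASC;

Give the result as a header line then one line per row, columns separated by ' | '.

After JOIN stock (1 rows):
users.city | users.score | users.tag | stock.name | stock.score
NY | 6 | D | eve | 6
After WHERE (1 rows):
users.city | users.score | users.tag | stock.name | stock.score
NY | 6 | D | eve | 6
After GROUP BY (1 rows):
stock.score | max_score
6 | 6
After ORDER BY (1 rows):
stock.score | max_score
6 | 6

== RESULT ==
stock.score | max_score
6 | 6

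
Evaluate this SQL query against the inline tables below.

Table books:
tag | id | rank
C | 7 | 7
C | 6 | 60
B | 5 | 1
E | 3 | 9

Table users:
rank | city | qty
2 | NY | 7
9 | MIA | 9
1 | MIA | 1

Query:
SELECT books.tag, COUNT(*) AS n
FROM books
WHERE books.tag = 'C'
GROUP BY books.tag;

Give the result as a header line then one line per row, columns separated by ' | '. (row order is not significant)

== RESULT ==
books.tag | n
C | 2

Derivation:
After WHERE (2 rows):
books.tag | books.id | books.rank
C | 7 | 7
C | 6 | 60
After GROUP BY (1 rows):
books.tag | n
C | 2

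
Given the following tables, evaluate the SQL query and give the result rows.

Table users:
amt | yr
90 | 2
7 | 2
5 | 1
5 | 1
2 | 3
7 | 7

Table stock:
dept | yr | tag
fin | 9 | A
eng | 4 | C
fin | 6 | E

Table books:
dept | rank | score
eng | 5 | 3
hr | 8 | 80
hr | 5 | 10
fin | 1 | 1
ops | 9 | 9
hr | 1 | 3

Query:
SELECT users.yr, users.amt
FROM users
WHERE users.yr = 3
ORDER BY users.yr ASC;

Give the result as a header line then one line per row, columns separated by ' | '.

After WHERE (1 rows):
users.amt | users.yr
2 | 3
After SELECT (1 rows):
users.yr | users.amt
3 | 2
After ORDER BY (1 rows):
users.yr | users.amt
3 | 2

== RESULT ==
users.yr | users.amt
3 | 2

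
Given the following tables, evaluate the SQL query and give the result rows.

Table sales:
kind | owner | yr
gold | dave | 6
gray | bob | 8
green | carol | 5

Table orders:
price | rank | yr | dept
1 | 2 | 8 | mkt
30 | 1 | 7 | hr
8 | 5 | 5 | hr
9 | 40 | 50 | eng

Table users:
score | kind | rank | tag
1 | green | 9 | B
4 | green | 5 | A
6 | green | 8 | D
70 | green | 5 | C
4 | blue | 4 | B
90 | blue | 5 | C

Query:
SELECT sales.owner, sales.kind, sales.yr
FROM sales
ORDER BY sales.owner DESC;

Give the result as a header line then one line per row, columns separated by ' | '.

After SELECT (3 rows):
sales.owner | sales.kind | sales.yr
dave | gold | 6
bob | gray | 8
carol | green | 5
After ORDER BY (3 rows):
sales.owner | sales.kind | sales.yr
dave | gold | 6
carol | green | 5
bob | gray | 8

== RESULT ==
sales.owner | sales.kind | sales.yr
dave | gold | 6
carol | green | 5
bob | gray | 8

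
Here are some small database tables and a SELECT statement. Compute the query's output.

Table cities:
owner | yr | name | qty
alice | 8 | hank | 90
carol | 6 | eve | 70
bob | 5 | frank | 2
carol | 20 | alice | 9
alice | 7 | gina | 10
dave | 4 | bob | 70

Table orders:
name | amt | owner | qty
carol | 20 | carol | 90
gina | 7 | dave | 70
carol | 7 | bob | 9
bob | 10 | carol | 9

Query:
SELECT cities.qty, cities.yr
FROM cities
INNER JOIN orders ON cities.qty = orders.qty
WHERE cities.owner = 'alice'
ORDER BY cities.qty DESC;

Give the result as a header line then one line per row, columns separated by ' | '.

After JOIN orders (5 rows):
cities.owner | cities.yr | cities.name | cities.qty | orders.name | orders.amt | orders.owner | orders.qty
alice | 8 | hank | 90 | carol | 20 | carol | 90
carol | 6 | eve | 70 | gina | 7 | dave | 70
carol | 20 | alice | 9 | carol | 7 | bob | 9
carol | 20 | alice | 9 | bob | 10 | carol | 9
dave | 4 | bob | 70 | gina | 7 | dave | 70
After WHERE (1 rows):
cities.owner | cities.yr | cities.name | cities.qty | orders.name | orders.amt | orders.owner | orders.qty
alice | 8 | hank | 90 | carol | 20 | carol | 90
After SELECT (1 rows):
cities.qty | cities.yr
90 | 8
After ORDER BY (1 rows):
cities.qty | cities.yr
90 | 8

== RESULT ==
cities.qty | cities.yr
90 | 8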